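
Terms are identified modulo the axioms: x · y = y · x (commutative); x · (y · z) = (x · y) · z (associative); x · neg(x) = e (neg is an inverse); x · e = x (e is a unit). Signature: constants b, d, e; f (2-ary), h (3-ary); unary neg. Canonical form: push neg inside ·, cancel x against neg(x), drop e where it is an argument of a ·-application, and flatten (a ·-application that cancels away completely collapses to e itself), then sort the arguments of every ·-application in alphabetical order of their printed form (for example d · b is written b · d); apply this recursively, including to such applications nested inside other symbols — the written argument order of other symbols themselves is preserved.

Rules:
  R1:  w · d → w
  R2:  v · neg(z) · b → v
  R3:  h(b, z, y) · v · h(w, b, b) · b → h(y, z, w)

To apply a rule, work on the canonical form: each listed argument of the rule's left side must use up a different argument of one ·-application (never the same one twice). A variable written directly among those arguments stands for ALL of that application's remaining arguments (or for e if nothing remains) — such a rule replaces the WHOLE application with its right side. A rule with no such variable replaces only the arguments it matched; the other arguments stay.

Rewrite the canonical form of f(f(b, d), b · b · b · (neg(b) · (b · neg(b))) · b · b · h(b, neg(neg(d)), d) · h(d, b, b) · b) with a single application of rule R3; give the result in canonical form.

Answer: f(f(b, d), h(d, d, d))

Derivation:
Canonical form:  f(f(b, d), b · b · b · b · b · h(b, d, d) · h(d, b, b))
Apply R3:  consuming b, h(b, d, d), h(d, b, b);  v := b · b · b · b, w := d, y := d, z := d
Every leftover argument binds to the variable; the entire application is replaced.
New term:  f(f(b, d), h(d, d, d))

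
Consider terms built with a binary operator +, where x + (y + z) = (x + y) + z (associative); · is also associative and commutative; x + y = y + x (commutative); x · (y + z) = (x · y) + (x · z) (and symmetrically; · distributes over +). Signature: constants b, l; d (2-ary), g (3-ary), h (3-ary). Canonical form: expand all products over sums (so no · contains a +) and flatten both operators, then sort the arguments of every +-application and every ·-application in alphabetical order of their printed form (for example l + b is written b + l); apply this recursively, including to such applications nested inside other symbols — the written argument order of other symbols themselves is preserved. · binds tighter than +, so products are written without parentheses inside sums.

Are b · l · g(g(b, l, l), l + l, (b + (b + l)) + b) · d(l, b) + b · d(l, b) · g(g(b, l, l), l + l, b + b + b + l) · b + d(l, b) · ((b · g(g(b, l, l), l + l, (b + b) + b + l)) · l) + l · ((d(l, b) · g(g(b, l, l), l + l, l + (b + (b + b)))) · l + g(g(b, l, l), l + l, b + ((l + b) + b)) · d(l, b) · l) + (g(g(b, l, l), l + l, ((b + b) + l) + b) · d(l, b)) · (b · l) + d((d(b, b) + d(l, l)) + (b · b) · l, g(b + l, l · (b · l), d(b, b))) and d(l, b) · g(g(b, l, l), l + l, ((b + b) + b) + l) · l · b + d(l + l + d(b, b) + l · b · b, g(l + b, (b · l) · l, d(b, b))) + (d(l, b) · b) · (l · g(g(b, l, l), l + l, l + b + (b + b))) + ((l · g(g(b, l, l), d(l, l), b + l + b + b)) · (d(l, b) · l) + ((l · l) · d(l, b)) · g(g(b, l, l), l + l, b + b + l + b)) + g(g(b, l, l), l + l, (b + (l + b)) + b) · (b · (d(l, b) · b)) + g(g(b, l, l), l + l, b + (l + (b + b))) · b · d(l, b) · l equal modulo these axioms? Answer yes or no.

Left:  b · l · g(g(b, l, l), l + l, (b + (b + l)) + b) · d(l, b) + b · d(l, b) · g(g(b, l, l), l + l, b + b + b + l) · b + d(l, b) · ((b · g(g(b, l, l), l + l, (b + b) + b + l)) · l) + l · ((d(l, b) · g(g(b, l, l), l + l, l + (b + (b + b)))) · l + g(g(b, l, l), l + l, b + ((l + b) + b)) · d(l, b) · l) + (g(g(b, l, l), l + l, ((b + b) + l) + b) · d(l, b)) · (b · l) + d((d(b, b) + d(l, l)) + (b · b) · l, g(b + l, l · (b · l), d(b, b)))
  Expand:  b · d(l, b) · g(g(b, l, l), l + l, b + b + b + l) · l + b · b · d(l, b) · g(g(b, l, l), l + l, b + b + b + l) + b · d(l, b) · g(g(b, l, l), l + l, b + b + b + l) · l + d(l, b) · g(g(b, l, l), l + l, b + b + b + l) · l · l + d(l, b) · g(g(b, l, l), l + l, b + b + b + l) · l · l + b · d(l, b) · g(g(b, l, l), l + l, b + b + b + l) · l + d(b · b · l + d(b, b) + d(l, l), g(b + l, b · l · l, d(b, b)))
  Sort arguments:  b · b · d(l, b) · g(g(b, l, l), l + l, b + b + b + l) + b · d(l, b) · g(g(b, l, l), l + l, b + b + b + l) · l + b · d(l, b) · g(g(b, l, l), l + l, b + b + b + l) · l + b · d(l, b) · g(g(b, l, l), l + l, b + b + b + l) · l + d(b · b · l + d(b, b) + d(l, l), g(b + l, b · l · l, d(b, b))) + d(l, b) · g(g(b, l, l), l + l, b + b + b + l) · l · l + d(l, b) · g(g(b, l, l), l + l, b + b + b + l) · l · l
Right:  d(l, b) · g(g(b, l, l), l + l, ((b + b) + b) + l) · l · b + d(l + l + d(b, b) + l · b · b, g(l + b, (b · l) · l, d(b, b))) + (d(l, b) · b) · (l · g(g(b, l, l), l + l, l + b + (b + b))) + ((l · g(g(b, l, l), d(l, l), b + l + b + b)) · (d(l, b) · l) + ((l · l) · d(l, b)) · g(g(b, l, l), l + l, b + b + l + b)) + g(g(b, l, l), l + l, (b + (l + b)) + b) · (b · (d(l, b) · b)) + g(g(b, l, l), l + l, b + (l + (b + b))) · b · d(l, b) · l
  Flatten:  b · d(l, b) · g(g(b, l, l), l + l, b + b + b + l) · l + d(b · b · l + d(b, b) + l + l, g(b + l, b · l · l, d(b, b))) + b · d(l, b) · g(g(b, l, l), l + l, b + b + b + l) · l + d(l, b) · g(g(b, l, l), d(l, l), b + b + b + l) · l · l + d(l, b) · g(g(b, l, l), l + l, b + b + b + l) · l · l + b · b · d(l, b) · g(g(b, l, l), l + l, b + b + b + l) + b · d(l, b) · g(g(b, l, l), l + l, b + b + b + l) · l
  Sort arguments:  b · b · d(l, b) · g(g(b, l, l), l + l, b + b + b + l) + b · d(l, b) · g(g(b, l, l), l + l, b + b + b + l) · l + b · d(l, b) · g(g(b, l, l), l + l, b + b + b + l) · l + b · d(l, b) · g(g(b, l, l), l + l, b + b + b + l) · l + d(b · b · l + d(b, b) + l + l, g(b + l, b · l · l, d(b, b))) + d(l, b) · g(g(b, l, l), d(l, l), b + b + b + l) · l · l + d(l, b) · g(g(b, l, l), l + l, b + b + b + l) · l · l

Answer: no — b · b · d(l, b) · g(g(b, l, l), l + l, b + b + b + l) + b · d(l, b) · g(g(b, l, l), l + l, b + b + b + l) · l + b · d(l, b) · g(g(b, l, l), l + l, b + b + b + l) · l + b · d(l, b) · g(g(b, l, l), l + l, b + b + b + l) · l + d(b · b · l + d(b, b) + d(l, l), g(b + l, b · l · l, d(b, b))) + d(l, b) · g(g(b, l, l), l + l, b + b + b + l) · l · l + d(l, b) · g(g(b, l, l), l + l, b + b + b + l) · l · l vs b · b · d(l, b) · g(g(b, l, l), l + l, b + b + b + l) + b · d(l, b) · g(g(b, l, l), l + l, b + b + b + l) · l + b · d(l, b) · g(g(b, l, l), l + l, b + b + b + l) · l + b · d(l, b) · g(g(b, l, l), l + l, b + b + b + l) · l + d(b · b · l + d(b, b) + l + l, g(b + l, b · l · l, d(b, b))) + d(l, b) · g(g(b, l, l), d(l, l), b + b + b + l) · l · l + d(l, b) · g(g(b, l, l), l + l, b + b + b + l) · l · l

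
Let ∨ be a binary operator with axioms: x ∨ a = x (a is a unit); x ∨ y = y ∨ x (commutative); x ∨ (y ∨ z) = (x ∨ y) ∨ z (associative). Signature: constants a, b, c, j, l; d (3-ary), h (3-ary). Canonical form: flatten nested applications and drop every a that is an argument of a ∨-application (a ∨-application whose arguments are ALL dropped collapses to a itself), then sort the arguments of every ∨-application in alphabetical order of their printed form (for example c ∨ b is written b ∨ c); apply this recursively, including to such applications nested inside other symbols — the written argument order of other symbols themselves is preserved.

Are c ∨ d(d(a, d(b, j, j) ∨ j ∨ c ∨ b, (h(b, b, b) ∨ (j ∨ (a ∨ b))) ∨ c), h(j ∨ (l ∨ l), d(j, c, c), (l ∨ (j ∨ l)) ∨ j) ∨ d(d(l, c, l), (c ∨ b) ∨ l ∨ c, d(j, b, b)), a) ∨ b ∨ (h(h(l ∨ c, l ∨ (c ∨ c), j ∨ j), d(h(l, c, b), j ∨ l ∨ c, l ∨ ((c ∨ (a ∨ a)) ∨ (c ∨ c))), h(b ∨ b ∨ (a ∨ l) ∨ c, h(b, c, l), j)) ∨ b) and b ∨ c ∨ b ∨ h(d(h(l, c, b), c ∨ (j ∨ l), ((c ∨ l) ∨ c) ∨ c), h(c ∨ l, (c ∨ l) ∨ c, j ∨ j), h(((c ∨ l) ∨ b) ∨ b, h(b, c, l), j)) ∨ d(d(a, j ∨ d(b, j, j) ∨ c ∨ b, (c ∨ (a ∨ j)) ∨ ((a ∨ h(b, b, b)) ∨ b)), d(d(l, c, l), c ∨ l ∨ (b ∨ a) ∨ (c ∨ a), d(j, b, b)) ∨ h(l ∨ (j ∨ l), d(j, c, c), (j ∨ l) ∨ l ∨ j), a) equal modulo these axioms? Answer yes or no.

Answer: no — b ∨ b ∨ c ∨ d(d(a, b ∨ c ∨ d(b, j, j) ∨ j, b ∨ c ∨ h(b, b, b) ∨ j), d(d(l, c, l), b ∨ c ∨ c ∨ l, d(j, b, b)) ∨ h(j ∨ l ∨ l, d(j, c, c), j ∨ j ∨ l ∨ l), a) ∨ h(h(c ∨ l, c ∨ c ∨ l, j ∨ j), d(h(l, c, b), c ∨ j ∨ l, c ∨ c ∨ c ∨ l), h(b ∨ b ∨ c ∨ l, h(b, c, l), j)) vs b ∨ b ∨ c ∨ d(d(a, b ∨ c ∨ d(b, j, j) ∨ j, b ∨ c ∨ h(b, b, b) ∨ j), d(d(l, c, l), b ∨ c ∨ c ∨ l, d(j, b, b)) ∨ h(j ∨ l ∨ l, d(j, c, c), j ∨ j ∨ l ∨ l), a) ∨ h(d(h(l, c, b), c ∨ j ∨ l, c ∨ c ∨ c ∨ l), h(c ∨ l, c ∨ c ∨ l, j ∨ j), h(b ∨ b ∨ c ∨ l, h(b, c, l), j))

Derivation:
Left:  c ∨ d(d(a, d(b, j, j) ∨ j ∨ c ∨ b, (h(b, b, b) ∨ (j ∨ (a ∨ b))) ∨ c), h(j ∨ (l ∨ l), d(j, c, c), (l ∨ (j ∨ l)) ∨ j) ∨ d(d(l, c, l), (c ∨ b) ∨ l ∨ c, d(j, b, b)), a) ∨ b ∨ (h(h(l ∨ c, l ∨ (c ∨ c), j ∨ j), d(h(l, c, b), j ∨ l ∨ c, l ∨ ((c ∨ (a ∨ a)) ∨ (c ∨ c))), h(b ∨ b ∨ (a ∨ l) ∨ c, h(b, c, l), j)) ∨ b)
  Un-nest:  c ∨ d(d(a, d(b, j, j) ∨ j ∨ c ∨ b, (h(b, b, b) ∨ (j ∨ (a ∨ b))) ∨ c), h(j ∨ (l ∨ l), d(j, c, c), (l ∨ (j ∨ l)) ∨ j) ∨ d(d(l, c, l), (c ∨ b) ∨ l ∨ c, d(j, b, b)), a) ∨ b ∨ h(h(l ∨ c, l ∨ (c ∨ c), j ∨ j), d(h(l, c, b), j ∨ l ∨ c, l ∨ ((c ∨ (a ∨ a)) ∨ (c ∨ c))), h(b ∨ b ∨ (a ∨ l) ∨ c, h(b, c, l), j)) ∨ b
  Simplify inside:  d(d(a, d(b, j, j) ∨ j ∨ c ∨ b, (h(b, b, b) ∨ (j ∨ (a ∨ b))) ∨ c), h(j ∨ (l ∨ l), d(j, c, c), (l ∨ (j ∨ l)) ∨ j) ∨ d(d(l, c, l), (c ∨ b) ∨ l ∨ c, d(j, b, b)), a)  →  d(d(a, b ∨ c ∨ d(b, j, j) ∨ j, b ∨ c ∨ h(b, b, b) ∨ j), d(d(l, c, l), b ∨ c ∨ c ∨ l, d(j, b, b)) ∨ h(j ∨ l ∨ l, d(j, c, c), j ∨ j ∨ l ∨ l), a)
  Canonicalize subterm:  h(h(l ∨ c, l ∨ (c ∨ c), j ∨ j), d(h(l, c, b), j ∨ l ∨ c, l ∨ ((c ∨ (a ∨ a)) ∨ (c ∨ c))), h(b ∨ b ∨ (a ∨ l) ∨ c, h(b, c, l), j))  →  h(h(c ∨ l, c ∨ c ∨ l, j ∨ j), d(h(l, c, b), c ∨ j ∨ l, c ∨ c ∨ c ∨ l), h(b ∨ b ∨ c ∨ l, h(b, c, l), j))
  Sort arguments:  b ∨ b ∨ c ∨ d(d(a, b ∨ c ∨ d(b, j, j) ∨ j, b ∨ c ∨ h(b, b, b) ∨ j), d(d(l, c, l), b ∨ c ∨ c ∨ l, d(j, b, b)) ∨ h(j ∨ l ∨ l, d(j, c, c), j ∨ j ∨ l ∨ l), a) ∨ h(h(c ∨ l, c ∨ c ∨ l, j ∨ j), d(h(l, c, b), c ∨ j ∨ l, c ∨ c ∨ c ∨ l), h(b ∨ b ∨ c ∨ l, h(b, c, l), j))
Right:  b ∨ c ∨ b ∨ h(d(h(l, c, b), c ∨ (j ∨ l), ((c ∨ l) ∨ c) ∨ c), h(c ∨ l, (c ∨ l) ∨ c, j ∨ j), h(((c ∨ l) ∨ b) ∨ b, h(b, c, l), j)) ∨ d(d(a, j ∨ d(b, j, j) ∨ c ∨ b, (c ∨ (a ∨ j)) ∨ ((a ∨ h(b, b, b)) ∨ b)), d(d(l, c, l), c ∨ l ∨ (b ∨ a) ∨ (c ∨ a), d(j, b, b)) ∨ h(l ∨ (j ∨ l), d(j, c, c), (j ∨ l) ∨ l ∨ j), a)
  Simplify inside:  h(d(h(l, c, b), c ∨ (j ∨ l), ((c ∨ l) ∨ c) ∨ c), h(c ∨ l, (c ∨ l) ∨ c, j ∨ j), h(((c ∨ l) ∨ b) ∨ b, h(b, c, l), j))  →  h(d(h(l, c, b), c ∨ j ∨ l, c ∨ c ∨ c ∨ l), h(c ∨ l, c ∨ c ∨ l, j ∨ j), h(b ∨ b ∨ c ∨ l, h(b, c, l), j))
  Canonicalize subterm:  d(d(a, j ∨ d(b, j, j) ∨ c ∨ b, (c ∨ (a ∨ j)) ∨ ((a ∨ h(b, b, b)) ∨ b)), d(d(l, c, l), c ∨ l ∨ (b ∨ a) ∨ (c ∨ a), d(j, b, b)) ∨ h(l ∨ (j ∨ l), d(j, c, c), (j ∨ l) ∨ l ∨ j), a)  →  d(d(a, b ∨ c ∨ d(b, j, j) ∨ j, b ∨ c ∨ h(b, b, b) ∨ j), d(d(l, c, l), b ∨ c ∨ c ∨ l, d(j, b, b)) ∨ h(j ∨ l ∨ l, d(j, c, c), j ∨ j ∨ l ∨ l), a)
  Sort:  b ∨ b ∨ c ∨ d(d(a, b ∨ c ∨ d(b, j, j) ∨ j, b ∨ c ∨ h(b, b, b) ∨ j), d(d(l, c, l), b ∨ c ∨ c ∨ l, d(j, b, b)) ∨ h(j ∨ l ∨ l, d(j, c, c), j ∨ j ∨ l ∨ l), a) ∨ h(d(h(l, c, b), c ∨ j ∨ l, c ∨ c ∨ c ∨ l), h(c ∨ l, c ∨ c ∨ l, j ∨ j), h(b ∨ b ∨ c ∨ l, h(b, c, l), j))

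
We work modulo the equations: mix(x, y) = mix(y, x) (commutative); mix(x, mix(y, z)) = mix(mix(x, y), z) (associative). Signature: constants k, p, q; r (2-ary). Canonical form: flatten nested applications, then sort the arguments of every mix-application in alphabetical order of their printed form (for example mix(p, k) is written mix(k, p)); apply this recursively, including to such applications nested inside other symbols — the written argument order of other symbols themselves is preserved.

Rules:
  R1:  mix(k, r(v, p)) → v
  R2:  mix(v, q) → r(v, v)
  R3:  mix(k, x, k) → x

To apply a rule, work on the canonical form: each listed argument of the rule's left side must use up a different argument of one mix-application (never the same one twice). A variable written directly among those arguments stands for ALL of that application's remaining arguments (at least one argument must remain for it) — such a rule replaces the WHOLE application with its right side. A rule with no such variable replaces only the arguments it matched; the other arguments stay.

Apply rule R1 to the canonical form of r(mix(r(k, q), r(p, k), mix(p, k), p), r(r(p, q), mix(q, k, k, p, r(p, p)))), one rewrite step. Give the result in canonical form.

Canonical form:  r(mix(k, p, p, r(k, q), r(p, k)), r(r(p, q), mix(k, k, p, q, r(p, p))))
Apply R1:  consuming k, r(p, p);  v := p
New term:  r(mix(k, p, p, r(k, q), r(p, k)), r(r(p, q), mix(k, p, p, q)))

Answer: r(mix(k, p, p, r(k, q), r(p, k)), r(r(p, q), mix(k, p, p, q)))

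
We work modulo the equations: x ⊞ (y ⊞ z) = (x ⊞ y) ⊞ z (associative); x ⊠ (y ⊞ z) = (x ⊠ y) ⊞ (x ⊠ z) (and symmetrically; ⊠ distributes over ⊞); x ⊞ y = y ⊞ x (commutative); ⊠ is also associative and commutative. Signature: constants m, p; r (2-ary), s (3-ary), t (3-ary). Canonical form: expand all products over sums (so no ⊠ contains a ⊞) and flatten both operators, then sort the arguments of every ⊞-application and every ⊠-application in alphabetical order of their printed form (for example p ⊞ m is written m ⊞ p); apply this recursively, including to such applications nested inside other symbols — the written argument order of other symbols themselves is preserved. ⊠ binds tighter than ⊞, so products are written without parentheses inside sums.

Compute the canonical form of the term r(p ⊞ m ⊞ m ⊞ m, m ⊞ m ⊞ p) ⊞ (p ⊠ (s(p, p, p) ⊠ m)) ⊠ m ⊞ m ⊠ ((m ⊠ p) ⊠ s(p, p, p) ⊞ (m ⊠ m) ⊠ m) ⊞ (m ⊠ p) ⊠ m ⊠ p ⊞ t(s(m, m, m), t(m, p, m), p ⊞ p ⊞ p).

Distribute:  r(m ⊞ m ⊞ m ⊞ p, m ⊞ m ⊞ p) ⊞ m ⊠ m ⊠ p ⊠ s(p, p, p) ⊞ m ⊠ m ⊠ p ⊠ s(p, p, p) ⊞ m ⊠ m ⊠ m ⊠ m ⊞ m ⊠ m ⊠ p ⊠ p ⊞ t(s(m, m, m), t(m, p, m), p ⊞ p ⊞ p)
Sort:  m ⊠ m ⊠ m ⊠ m ⊞ m ⊠ m ⊠ p ⊠ p ⊞ m ⊠ m ⊠ p ⊠ s(p, p, p) ⊞ m ⊠ m ⊠ p ⊠ s(p, p, p) ⊞ r(m ⊞ m ⊞ m ⊞ p, m ⊞ m ⊞ p) ⊞ t(s(m, m, m), t(m, p, m), p ⊞ p ⊞ p)

Answer: m ⊠ m ⊠ m ⊠ m ⊞ m ⊠ m ⊠ p ⊠ p ⊞ m ⊠ m ⊠ p ⊠ s(p, p, p) ⊞ m ⊠ m ⊠ p ⊠ s(p, p, p) ⊞ r(m ⊞ m ⊞ m ⊞ p, m ⊞ m ⊞ p) ⊞ t(s(m, m, m), t(m, p, m), p ⊞ p ⊞ p)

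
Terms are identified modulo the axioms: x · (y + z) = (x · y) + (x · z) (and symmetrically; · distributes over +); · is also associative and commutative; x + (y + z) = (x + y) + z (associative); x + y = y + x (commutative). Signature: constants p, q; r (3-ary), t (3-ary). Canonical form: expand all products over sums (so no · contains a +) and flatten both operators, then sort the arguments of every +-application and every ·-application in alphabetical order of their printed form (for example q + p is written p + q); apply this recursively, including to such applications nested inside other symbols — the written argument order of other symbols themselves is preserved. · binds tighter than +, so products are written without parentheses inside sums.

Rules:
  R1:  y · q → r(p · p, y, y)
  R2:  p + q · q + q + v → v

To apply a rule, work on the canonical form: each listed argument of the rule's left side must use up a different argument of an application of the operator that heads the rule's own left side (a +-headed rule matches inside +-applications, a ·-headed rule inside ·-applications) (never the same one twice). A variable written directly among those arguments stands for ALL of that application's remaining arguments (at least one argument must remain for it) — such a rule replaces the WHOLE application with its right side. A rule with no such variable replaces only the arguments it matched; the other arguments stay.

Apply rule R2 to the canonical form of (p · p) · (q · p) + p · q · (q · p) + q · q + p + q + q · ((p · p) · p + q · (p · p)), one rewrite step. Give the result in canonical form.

Canonical form:  p + p · p · p · q + p · p · p · q + p · p · q · q + p · p · q · q + q + q · q
Match R2:  consume p, q, q · q;  v := p · p · p · q + p · p · p · q + p · p · q · q + p · p · q · q
The extension variable absorbs all remaining arguments, so the whole application is rewritten.
New term:  p · p · p · q + p · p · p · q + p · p · q · q + p · p · q · q

Answer: p · p · p · q + p · p · p · q + p · p · q · q + p · p · q · q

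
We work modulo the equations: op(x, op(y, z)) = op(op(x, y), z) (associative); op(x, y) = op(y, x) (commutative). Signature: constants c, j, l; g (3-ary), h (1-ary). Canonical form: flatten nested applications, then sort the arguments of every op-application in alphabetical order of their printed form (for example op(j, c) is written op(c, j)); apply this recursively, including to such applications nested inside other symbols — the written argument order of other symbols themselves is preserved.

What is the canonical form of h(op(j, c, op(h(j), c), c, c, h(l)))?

Answer: h(op(c, c, c, c, h(j), h(l), j))

Derivation:
Work inside:  op(j, c, op(h(j), c), c, c, h(l))
Merge nested applications:  op(j, c, h(j), c, c, c, h(l))
Sort:  op(c, c, c, c, h(j), h(l), j)
Reassemble:  h(op(c, c, c, c, h(j), h(l), j))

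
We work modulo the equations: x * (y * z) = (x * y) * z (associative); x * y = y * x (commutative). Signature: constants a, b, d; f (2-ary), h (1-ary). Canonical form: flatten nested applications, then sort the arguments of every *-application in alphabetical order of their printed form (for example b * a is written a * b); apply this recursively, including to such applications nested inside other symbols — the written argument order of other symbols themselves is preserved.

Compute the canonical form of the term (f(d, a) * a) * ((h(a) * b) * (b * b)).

Answer: a * b * b * b * f(d, a) * h(a)

Derivation:
Flatten:  f(d, a) * a * h(a) * b * b * b
Sort arguments:  a * b * b * b * f(d, a) * h(a)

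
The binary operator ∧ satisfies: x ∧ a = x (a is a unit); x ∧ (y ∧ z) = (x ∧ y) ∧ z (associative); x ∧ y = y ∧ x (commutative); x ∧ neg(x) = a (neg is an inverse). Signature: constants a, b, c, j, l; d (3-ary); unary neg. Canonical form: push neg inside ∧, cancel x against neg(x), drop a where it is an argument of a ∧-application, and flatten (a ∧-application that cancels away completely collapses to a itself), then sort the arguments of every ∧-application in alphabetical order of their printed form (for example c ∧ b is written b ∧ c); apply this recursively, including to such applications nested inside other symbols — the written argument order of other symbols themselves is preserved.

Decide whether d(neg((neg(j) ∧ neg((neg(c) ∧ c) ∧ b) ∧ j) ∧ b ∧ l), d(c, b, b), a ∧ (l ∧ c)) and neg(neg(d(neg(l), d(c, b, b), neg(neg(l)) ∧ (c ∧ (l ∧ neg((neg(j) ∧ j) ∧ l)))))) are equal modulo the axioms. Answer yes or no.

Left:  d(neg((neg(j) ∧ neg((neg(c) ∧ c) ∧ b) ∧ j) ∧ b ∧ l), d(c, b, b), a ∧ (l ∧ c))
  Descend into:  (neg(j) ∧ neg((neg(c) ∧ c) ∧ b) ∧ j) ∧ b ∧ l
  Push neg inside:  distribute neg over ∧ and collapse double neg
  Cancel:  j cancels; c cancels; b cancels
  Collect terms:  l
  Rebuild:  d(neg(l), d(c, b, b), c ∧ l)
Right:  neg(neg(d(neg(l), d(c, b, b), neg(neg(l)) ∧ (c ∧ (l ∧ neg((neg(j) ∧ j) ∧ l))))))
  Push neg inside:  distribute neg over ∧ and collapse double neg
  Combine occurrences:  d(neg(l), d(c, b, b), c ∧ l)

Answer: yes — both canonical forms are d(neg(l), d(c, b, b), c ∧ l)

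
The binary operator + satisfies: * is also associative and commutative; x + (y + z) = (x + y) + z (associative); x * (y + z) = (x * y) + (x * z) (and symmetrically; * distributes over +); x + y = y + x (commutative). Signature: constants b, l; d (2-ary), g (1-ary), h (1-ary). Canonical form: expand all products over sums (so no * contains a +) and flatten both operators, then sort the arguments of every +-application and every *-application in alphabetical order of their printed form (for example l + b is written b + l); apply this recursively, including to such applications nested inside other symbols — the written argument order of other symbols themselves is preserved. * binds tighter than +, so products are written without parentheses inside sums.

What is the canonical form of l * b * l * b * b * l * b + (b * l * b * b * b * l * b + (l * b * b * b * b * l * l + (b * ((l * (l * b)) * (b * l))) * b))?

Merge nested applications:  b * b * b * b * l * l * l + b * b * b * b * b * l * l + b * b * b * b * l * l * l + b * b * b * b * l * l * l
Order the arguments:  b * b * b * b * b * l * l + b * b * b * b * l * l * l + b * b * b * b * l * l * l + b * b * b * b * l * l * l

Answer: b * b * b * b * b * l * l + b * b * b * b * l * l * l + b * b * b * b * l * l * l + b * b * b * b * l * l * l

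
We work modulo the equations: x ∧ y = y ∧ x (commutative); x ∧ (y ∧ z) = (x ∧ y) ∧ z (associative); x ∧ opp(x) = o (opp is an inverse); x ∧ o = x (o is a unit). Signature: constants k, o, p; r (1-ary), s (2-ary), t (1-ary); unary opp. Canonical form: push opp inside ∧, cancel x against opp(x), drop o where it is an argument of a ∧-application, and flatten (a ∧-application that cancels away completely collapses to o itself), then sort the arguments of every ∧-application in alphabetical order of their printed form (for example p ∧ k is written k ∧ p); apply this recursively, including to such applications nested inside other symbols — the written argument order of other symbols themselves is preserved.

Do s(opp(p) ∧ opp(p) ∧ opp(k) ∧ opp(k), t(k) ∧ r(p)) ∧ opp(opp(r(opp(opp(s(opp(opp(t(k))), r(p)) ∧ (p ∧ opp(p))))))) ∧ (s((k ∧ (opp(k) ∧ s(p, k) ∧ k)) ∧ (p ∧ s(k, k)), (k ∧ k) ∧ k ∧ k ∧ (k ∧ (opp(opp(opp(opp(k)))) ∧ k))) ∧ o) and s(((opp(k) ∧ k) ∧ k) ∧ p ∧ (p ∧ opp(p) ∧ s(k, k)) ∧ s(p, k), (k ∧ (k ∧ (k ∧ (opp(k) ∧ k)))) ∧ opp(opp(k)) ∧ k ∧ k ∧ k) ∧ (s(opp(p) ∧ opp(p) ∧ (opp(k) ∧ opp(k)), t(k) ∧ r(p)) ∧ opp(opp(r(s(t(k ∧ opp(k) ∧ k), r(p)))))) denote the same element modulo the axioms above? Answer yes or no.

Left:  s(opp(p) ∧ opp(p) ∧ opp(k) ∧ opp(k), t(k) ∧ r(p)) ∧ opp(opp(r(opp(opp(s(opp(opp(t(k))), r(p)) ∧ (p ∧ opp(p))))))) ∧ (s((k ∧ (opp(k) ∧ s(p, k) ∧ k)) ∧ (p ∧ s(k, k)), (k ∧ k) ∧ k ∧ k ∧ (k ∧ (opp(opp(opp(opp(k)))) ∧ k))) ∧ o)
  Push opp inside:  distribute opp over ∧ and collapse double opp
  Collect terms:  s(opp(k) ∧ opp(k) ∧ opp(p) ∧ opp(p), r(p) ∧ t(k)) ∧ r(s(t(k), r(p))) ∧ s(k ∧ p ∧ s(k, k) ∧ s(p, k), k ∧ k ∧ k ∧ k ∧ k ∧ k ∧ k)
  Sort arguments:  r(s(t(k), r(p))) ∧ s(k ∧ p ∧ s(k, k) ∧ s(p, k), k ∧ k ∧ k ∧ k ∧ k ∧ k ∧ k) ∧ s(opp(k) ∧ opp(k) ∧ opp(p) ∧ opp(p), r(p) ∧ t(k))
Right:  s(((opp(k) ∧ k) ∧ k) ∧ p ∧ (p ∧ opp(p) ∧ s(k, k)) ∧ s(p, k), (k ∧ (k ∧ (k ∧ (opp(k) ∧ k)))) ∧ opp(opp(k)) ∧ k ∧ k ∧ k) ∧ (s(opp(p) ∧ opp(p) ∧ (opp(k) ∧ opp(k)), t(k) ∧ r(p)) ∧ opp(opp(r(s(t(k ∧ opp(k) ∧ k), r(p))))))
  Push opp inside:  distribute opp over ∧ and collapse double opp
  Collect:  s(k ∧ p ∧ s(k, k) ∧ s(p, k), k ∧ k ∧ k ∧ k ∧ k ∧ k ∧ k) ∧ s(opp(k) ∧ opp(k) ∧ opp(p) ∧ opp(p), r(p) ∧ t(k)) ∧ r(s(t(k), r(p)))
  Sort:  r(s(t(k), r(p))) ∧ s(k ∧ p ∧ s(k, k) ∧ s(p, k), k ∧ k ∧ k ∧ k ∧ k ∧ k ∧ k) ∧ s(opp(k) ∧ opp(k) ∧ opp(p) ∧ opp(p), r(p) ∧ t(k))

Answer: yes — both canonical forms are r(s(t(k), r(p))) ∧ s(k ∧ p ∧ s(k, k) ∧ s(p, k), k ∧ k ∧ k ∧ k ∧ k ∧ k ∧ k) ∧ s(opp(k) ∧ opp(k) ∧ opp(p) ∧ opp(p), r(p) ∧ t(k))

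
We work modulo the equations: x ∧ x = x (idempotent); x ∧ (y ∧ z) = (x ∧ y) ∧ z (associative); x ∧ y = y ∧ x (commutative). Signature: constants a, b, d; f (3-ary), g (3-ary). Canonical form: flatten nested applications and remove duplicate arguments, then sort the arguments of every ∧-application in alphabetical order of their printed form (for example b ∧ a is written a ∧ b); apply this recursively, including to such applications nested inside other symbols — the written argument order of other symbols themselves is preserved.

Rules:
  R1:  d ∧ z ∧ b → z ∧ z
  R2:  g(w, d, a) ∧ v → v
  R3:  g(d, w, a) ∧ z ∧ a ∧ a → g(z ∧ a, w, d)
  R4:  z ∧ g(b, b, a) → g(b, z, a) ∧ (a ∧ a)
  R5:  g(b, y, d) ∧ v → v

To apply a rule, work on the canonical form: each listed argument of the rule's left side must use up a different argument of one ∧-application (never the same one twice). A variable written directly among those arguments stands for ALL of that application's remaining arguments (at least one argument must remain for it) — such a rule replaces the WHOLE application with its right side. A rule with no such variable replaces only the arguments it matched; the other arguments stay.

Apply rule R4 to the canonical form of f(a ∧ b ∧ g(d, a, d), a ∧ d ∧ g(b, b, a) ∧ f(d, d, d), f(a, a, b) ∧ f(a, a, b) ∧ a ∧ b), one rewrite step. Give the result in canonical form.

Answer: f(a ∧ b ∧ g(d, a, d), a ∧ g(b, a ∧ d ∧ f(d, d, d), a), a ∧ b ∧ f(a, a, b))

Derivation:
Canonical form:  f(a ∧ b ∧ g(d, a, d), a ∧ d ∧ f(d, d, d) ∧ g(b, b, a), a ∧ b ∧ f(a, a, b))
Match R4:  consume g(b, b, a);  z := a ∧ d ∧ f(d, d, d)
The extension variable absorbs all remaining arguments, so the whole application is rewritten.
Result:  f(a ∧ b ∧ g(d, a, d), a ∧ g(b, a ∧ d ∧ f(d, d, d), a), a ∧ b ∧ f(a, a, b))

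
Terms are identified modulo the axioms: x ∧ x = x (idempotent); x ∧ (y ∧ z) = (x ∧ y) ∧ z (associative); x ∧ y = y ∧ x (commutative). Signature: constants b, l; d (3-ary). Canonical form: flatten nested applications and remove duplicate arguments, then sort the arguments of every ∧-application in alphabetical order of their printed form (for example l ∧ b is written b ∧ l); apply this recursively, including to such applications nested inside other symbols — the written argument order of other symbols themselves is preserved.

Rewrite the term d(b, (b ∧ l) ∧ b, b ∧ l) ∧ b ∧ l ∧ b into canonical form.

Simplify inside:  d(b, (b ∧ l) ∧ b, b ∧ l)  →  d(b, b ∧ l, b ∧ l)
Deduplicate:  drop duplicate b
Sort:  b ∧ d(b, b ∧ l, b ∧ l) ∧ l

Answer: b ∧ d(b, b ∧ l, b ∧ l) ∧ l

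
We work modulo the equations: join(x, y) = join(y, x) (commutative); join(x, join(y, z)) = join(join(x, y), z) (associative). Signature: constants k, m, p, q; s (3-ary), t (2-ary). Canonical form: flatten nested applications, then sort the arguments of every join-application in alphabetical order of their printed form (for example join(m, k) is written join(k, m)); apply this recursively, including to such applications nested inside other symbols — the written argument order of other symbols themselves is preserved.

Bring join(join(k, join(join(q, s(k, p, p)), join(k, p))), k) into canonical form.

Flatten:  join(k, q, s(k, p, p), k, p, k)
Sort arguments:  join(k, k, k, p, q, s(k, p, p))

Answer: join(k, k, k, p, q, s(k, p, p))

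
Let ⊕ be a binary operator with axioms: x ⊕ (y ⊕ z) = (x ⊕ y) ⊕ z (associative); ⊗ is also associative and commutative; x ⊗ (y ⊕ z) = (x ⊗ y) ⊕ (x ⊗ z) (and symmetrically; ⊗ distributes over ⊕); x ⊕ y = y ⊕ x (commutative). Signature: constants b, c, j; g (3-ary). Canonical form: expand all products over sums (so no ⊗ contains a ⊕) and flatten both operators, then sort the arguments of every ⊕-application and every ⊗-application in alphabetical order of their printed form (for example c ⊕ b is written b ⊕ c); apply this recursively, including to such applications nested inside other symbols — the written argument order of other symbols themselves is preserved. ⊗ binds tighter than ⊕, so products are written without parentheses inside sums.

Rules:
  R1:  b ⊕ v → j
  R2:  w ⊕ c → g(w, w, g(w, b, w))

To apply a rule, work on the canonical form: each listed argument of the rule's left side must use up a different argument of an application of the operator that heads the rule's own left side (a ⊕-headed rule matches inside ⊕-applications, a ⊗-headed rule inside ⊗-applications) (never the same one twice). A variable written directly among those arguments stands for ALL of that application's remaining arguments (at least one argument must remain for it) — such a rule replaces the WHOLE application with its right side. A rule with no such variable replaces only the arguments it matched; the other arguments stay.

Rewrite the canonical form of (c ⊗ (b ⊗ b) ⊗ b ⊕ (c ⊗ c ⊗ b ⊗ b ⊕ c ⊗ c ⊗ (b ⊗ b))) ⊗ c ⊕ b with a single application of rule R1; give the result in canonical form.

Canonical form:  b ⊕ b ⊗ b ⊗ b ⊗ c ⊗ c ⊕ b ⊗ b ⊗ c ⊗ c ⊗ c ⊕ b ⊗ b ⊗ c ⊗ c ⊗ c
Apply R1:  consuming b;  v := b ⊗ b ⊗ b ⊗ c ⊗ c ⊕ b ⊗ b ⊗ c ⊗ c ⊗ c ⊕ b ⊗ b ⊗ c ⊗ c ⊗ c
The extension variable absorbs all remaining arguments, so the whole application is rewritten.
New term:  j

Answer: j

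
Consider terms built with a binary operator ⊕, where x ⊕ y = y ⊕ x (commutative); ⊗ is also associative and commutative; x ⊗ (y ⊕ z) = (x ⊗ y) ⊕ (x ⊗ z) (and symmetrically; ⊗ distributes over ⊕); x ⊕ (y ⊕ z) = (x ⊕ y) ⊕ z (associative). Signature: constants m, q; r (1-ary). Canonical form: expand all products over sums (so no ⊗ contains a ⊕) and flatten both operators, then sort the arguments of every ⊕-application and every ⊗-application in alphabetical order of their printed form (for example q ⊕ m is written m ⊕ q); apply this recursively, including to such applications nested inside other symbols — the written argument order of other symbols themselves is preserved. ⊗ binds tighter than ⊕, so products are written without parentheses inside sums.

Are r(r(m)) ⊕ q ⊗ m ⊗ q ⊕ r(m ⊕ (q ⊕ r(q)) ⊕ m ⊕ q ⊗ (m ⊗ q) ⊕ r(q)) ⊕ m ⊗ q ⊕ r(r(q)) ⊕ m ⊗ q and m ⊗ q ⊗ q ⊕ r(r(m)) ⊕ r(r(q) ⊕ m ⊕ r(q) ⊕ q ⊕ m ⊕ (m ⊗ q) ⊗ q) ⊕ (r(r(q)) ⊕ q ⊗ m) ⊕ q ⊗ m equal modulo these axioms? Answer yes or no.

Left:  r(r(m)) ⊕ q ⊗ m ⊗ q ⊕ r(m ⊕ (q ⊕ r(q)) ⊕ m ⊕ q ⊗ (m ⊗ q) ⊕ r(q)) ⊕ m ⊗ q ⊕ r(r(q)) ⊕ m ⊗ q
  Merge nested applications:  r(r(m)) ⊕ m ⊗ q ⊗ q ⊕ r(m ⊕ m ⊕ m ⊗ q ⊗ q ⊕ q ⊕ r(q) ⊕ r(q)) ⊕ m ⊗ q ⊕ r(r(q)) ⊕ m ⊗ q
  Sort arguments:  m ⊗ q ⊕ m ⊗ q ⊕ m ⊗ q ⊗ q ⊕ r(m ⊕ m ⊕ m ⊗ q ⊗ q ⊕ q ⊕ r(q) ⊕ r(q)) ⊕ r(r(m)) ⊕ r(r(q))
Right:  m ⊗ q ⊗ q ⊕ r(r(m)) ⊕ r(r(q) ⊕ m ⊕ r(q) ⊕ q ⊕ m ⊕ (m ⊗ q) ⊗ q) ⊕ (r(r(q)) ⊕ q ⊗ m) ⊕ q ⊗ m
  Flatten:  m ⊗ q ⊗ q ⊕ r(r(m)) ⊕ r(m ⊕ m ⊕ m ⊗ q ⊗ q ⊕ q ⊕ r(q) ⊕ r(q)) ⊕ r(r(q)) ⊕ m ⊗ q ⊕ m ⊗ q
  Order the arguments:  m ⊗ q ⊕ m ⊗ q ⊕ m ⊗ q ⊗ q ⊕ r(m ⊕ m ⊕ m ⊗ q ⊗ q ⊕ q ⊕ r(q) ⊕ r(q)) ⊕ r(r(m)) ⊕ r(r(q))

Answer: yes — both canonical forms are m ⊗ q ⊕ m ⊗ q ⊕ m ⊗ q ⊗ q ⊕ r(m ⊕ m ⊕ m ⊗ q ⊗ q ⊕ q ⊕ r(q) ⊕ r(q)) ⊕ r(r(m)) ⊕ r(r(q))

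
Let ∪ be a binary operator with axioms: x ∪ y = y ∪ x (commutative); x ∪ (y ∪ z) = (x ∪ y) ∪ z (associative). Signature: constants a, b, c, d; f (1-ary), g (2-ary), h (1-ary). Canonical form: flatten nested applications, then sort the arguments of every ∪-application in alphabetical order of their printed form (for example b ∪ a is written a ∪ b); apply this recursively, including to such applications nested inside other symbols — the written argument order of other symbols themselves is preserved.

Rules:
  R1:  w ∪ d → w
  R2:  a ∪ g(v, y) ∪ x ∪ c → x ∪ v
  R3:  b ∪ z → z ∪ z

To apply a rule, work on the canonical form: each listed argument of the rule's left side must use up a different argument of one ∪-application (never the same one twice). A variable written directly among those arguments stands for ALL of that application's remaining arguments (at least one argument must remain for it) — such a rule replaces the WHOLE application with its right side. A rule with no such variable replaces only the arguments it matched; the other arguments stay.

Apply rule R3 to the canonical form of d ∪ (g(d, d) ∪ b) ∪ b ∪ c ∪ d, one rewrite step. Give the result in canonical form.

Canonical form:  b ∪ b ∪ c ∪ d ∪ d ∪ g(d, d)
Apply R3:  consuming b;  z := b ∪ c ∪ d ∪ d ∪ g(d, d)
The variable takes the whole remainder — replace the entire application.
New term:  b ∪ b ∪ c ∪ c ∪ d ∪ d ∪ d ∪ d ∪ g(d, d) ∪ g(d, d)

Answer: b ∪ b ∪ c ∪ c ∪ d ∪ d ∪ d ∪ d ∪ g(d, d) ∪ g(d, d)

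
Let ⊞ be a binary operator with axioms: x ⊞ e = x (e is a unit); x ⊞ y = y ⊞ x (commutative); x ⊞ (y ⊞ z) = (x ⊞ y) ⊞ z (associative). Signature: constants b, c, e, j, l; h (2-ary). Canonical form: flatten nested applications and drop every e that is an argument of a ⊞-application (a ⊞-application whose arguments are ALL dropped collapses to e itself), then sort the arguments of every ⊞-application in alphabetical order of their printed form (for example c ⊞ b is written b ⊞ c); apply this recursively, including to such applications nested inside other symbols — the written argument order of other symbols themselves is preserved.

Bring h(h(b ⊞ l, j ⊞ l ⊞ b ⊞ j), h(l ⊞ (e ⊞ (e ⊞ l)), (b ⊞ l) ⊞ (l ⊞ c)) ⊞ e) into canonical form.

Work inside:  h(l ⊞ (e ⊞ (e ⊞ l)), (b ⊞ l) ⊞ (l ⊞ c)) ⊞ e
Inside:  h(l ⊞ (e ⊞ (e ⊞ l)), (b ⊞ l) ⊞ (l ⊞ c))  →  h(l ⊞ l, b ⊞ c ⊞ l ⊞ l)
Units out:  drop e
Sort arguments:  h(l ⊞ l, b ⊞ c ⊞ l ⊞ l)
Put back:  h(h(b ⊞ l, b ⊞ j ⊞ j ⊞ l), h(l ⊞ l, b ⊞ c ⊞ l ⊞ l))

Answer: h(h(b ⊞ l, b ⊞ j ⊞ j ⊞ l), h(l ⊞ l, b ⊞ c ⊞ l ⊞ l))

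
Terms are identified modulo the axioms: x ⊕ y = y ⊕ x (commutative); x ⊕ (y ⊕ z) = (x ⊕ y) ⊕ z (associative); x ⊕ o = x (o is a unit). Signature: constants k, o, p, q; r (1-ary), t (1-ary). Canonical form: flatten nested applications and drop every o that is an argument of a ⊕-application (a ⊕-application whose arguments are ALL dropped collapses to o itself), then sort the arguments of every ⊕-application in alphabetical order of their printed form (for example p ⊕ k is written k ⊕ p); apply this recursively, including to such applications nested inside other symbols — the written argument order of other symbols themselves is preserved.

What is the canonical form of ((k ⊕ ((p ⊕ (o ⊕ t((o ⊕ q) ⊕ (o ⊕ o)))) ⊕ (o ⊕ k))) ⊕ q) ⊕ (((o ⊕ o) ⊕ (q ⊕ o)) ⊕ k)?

Flatten:  k ⊕ p ⊕ o ⊕ t((o ⊕ q) ⊕ (o ⊕ o)) ⊕ o ⊕ k ⊕ q ⊕ o ⊕ o ⊕ q ⊕ o ⊕ k
Inside:  t((o ⊕ q) ⊕ (o ⊕ o))  →  t(q)
Units out:  drop o (×5)
Sort:  k ⊕ k ⊕ k ⊕ p ⊕ q ⊕ q ⊕ t(q)

Answer: k ⊕ k ⊕ k ⊕ p ⊕ q ⊕ q ⊕ t(q)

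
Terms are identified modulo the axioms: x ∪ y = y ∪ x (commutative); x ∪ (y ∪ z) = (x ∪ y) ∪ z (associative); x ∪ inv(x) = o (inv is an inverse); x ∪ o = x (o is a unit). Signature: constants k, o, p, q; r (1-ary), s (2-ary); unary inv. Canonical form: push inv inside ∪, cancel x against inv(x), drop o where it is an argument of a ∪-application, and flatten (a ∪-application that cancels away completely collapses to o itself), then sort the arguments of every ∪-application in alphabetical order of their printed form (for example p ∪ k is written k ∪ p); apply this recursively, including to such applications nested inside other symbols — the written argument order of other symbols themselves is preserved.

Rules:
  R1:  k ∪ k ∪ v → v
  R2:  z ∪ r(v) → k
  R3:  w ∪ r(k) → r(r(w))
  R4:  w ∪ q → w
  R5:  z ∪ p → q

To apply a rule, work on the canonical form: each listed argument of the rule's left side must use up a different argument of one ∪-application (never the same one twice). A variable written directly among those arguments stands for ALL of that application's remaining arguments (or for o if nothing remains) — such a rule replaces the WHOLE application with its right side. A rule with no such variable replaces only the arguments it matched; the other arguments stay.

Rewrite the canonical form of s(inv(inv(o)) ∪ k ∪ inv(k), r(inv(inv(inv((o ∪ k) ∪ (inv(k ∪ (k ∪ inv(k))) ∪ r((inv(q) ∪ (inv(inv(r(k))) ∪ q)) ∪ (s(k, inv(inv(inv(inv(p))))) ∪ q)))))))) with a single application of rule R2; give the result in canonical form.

Canonical form:  s(o, r(inv(r(q ∪ r(k) ∪ s(k, p)))))
Apply R2:  consuming r(k);  v := k, z := q ∪ s(k, p)
The variable takes the whole remainder — replace the entire application.
Result:  s(o, r(inv(r(k))))

Answer: s(o, r(inv(r(k))))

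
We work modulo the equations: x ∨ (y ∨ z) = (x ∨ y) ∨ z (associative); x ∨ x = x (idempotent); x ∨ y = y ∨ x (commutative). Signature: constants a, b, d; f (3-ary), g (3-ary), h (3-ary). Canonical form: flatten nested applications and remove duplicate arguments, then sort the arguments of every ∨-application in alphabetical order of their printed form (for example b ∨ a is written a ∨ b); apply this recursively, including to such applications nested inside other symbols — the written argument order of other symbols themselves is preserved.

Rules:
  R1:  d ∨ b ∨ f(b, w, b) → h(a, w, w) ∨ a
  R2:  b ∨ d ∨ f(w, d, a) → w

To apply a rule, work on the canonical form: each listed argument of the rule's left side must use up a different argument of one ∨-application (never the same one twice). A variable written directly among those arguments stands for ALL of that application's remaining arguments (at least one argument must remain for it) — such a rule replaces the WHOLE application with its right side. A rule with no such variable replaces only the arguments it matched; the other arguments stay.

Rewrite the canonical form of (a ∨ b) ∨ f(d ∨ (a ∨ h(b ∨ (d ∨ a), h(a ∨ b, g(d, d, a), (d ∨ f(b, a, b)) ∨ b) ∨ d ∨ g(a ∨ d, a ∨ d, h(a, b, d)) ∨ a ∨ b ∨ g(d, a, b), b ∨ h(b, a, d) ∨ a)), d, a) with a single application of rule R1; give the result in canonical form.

Canonical form:  a ∨ b ∨ f(a ∨ d ∨ h(a ∨ b ∨ d, a ∨ b ∨ d ∨ g(a ∨ d, a ∨ d, h(a, b, d)) ∨ g(d, a, b) ∨ h(a ∨ b, g(d, d, a), b ∨ d ∨ f(b, a, b)), a ∨ b ∨ h(b, a, d)), d, a)
Apply R1:  consuming b, d, f(b, a, b);  w := a
New term:  a ∨ b ∨ f(a ∨ d ∨ h(a ∨ b ∨ d, a ∨ b ∨ d ∨ g(a ∨ d, a ∨ d, h(a, b, d)) ∨ g(d, a, b) ∨ h(a ∨ b, g(d, d, a), a ∨ h(a, a, a)), a ∨ b ∨ h(b, a, d)), d, a)

Answer: a ∨ b ∨ f(a ∨ d ∨ h(a ∨ b ∨ d, a ∨ b ∨ d ∨ g(a ∨ d, a ∨ d, h(a, b, d)) ∨ g(d, a, b) ∨ h(a ∨ b, g(d, d, a), a ∨ h(a, a, a)), a ∨ b ∨ h(b, a, d)), d, a)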